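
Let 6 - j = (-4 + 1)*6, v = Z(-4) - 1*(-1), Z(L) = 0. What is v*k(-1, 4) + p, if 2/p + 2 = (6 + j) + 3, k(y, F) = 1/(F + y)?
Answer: 37/93 ≈ 0.39785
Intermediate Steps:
v = 1 (v = 0 - 1*(-1) = 0 + 1 = 1)
j = 24 (j = 6 - (-4 + 1)*6 = 6 - (-3)*6 = 6 - 1*(-18) = 6 + 18 = 24)
p = 2/31 (p = 2/(-2 + ((6 + 24) + 3)) = 2/(-2 + (30 + 3)) = 2/(-2 + 33) = 2/31 ≈ 0.064516)
v*k(-1, 4) + p = 1/(4 - 1) + 2/31 = 1/3 + 2/31 = 37/93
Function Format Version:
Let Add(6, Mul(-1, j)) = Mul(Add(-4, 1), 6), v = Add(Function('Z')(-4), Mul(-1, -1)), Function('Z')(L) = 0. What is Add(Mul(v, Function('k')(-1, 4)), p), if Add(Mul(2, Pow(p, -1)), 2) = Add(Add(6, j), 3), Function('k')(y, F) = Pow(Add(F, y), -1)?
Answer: Rational(37, 93) ≈ 0.39785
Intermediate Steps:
v = 1 (v = Add(0, Mul(-1, -1)) = Add(0, 1) = 1)
j = 24 (j = Add(6, Mul(-1, Mul(Add(-4, 1), 6))) = Add(6, Mul(-1, Mul(-3, 6))) = Add(6, Mul(-1, -18)) = Add(6, 18) = 24)
p = Rational(2, 31) (p = Mul(2, Pow(Add(-2, Add(Add(6, 24), 3)), -1)) = Mul(2, Pow(Add(-2, Add(30, 3)), -1)) = Mul(2, Pow(Add(-2, 33), -1)) = Mul(2, Pow(31, -1)) = Mul(2, Rational(1, 31)) = Rational(2, 31) ≈ 0.064516)
Add(Mul(v, Function('k')(-1, 4)), p) = Add(Mul(1, Pow(Add(4, -1), -1)), Rational(2, 31)) = Add(Mul(1, Pow(3, -1)), Rational(2, 31)) = Add(Mul(1, Rational(1, 3)), Rational(2, 31)) = Add(Rational(1, 3), Rational(2, 31)) = Rational(37, 93)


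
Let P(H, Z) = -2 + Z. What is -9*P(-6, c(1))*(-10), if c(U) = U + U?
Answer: 0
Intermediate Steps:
c(U) = 2*U
-9*P(-6, c(1))*(-10) = -9*(-2 + 2*1)*(-10) = -9*(-2 + 2)*(-10) = -9*0*(-10) = 0*(-10) = 0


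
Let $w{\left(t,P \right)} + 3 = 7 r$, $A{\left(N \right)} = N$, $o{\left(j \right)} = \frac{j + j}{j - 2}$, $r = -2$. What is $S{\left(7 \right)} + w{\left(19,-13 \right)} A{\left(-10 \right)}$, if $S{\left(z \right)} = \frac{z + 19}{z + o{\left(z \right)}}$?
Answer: $\frac{8460}{49} \approx 172.65$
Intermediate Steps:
$o{\left(j \right)} = \frac{2 j}{-2 + j}$
$S{\left(z \right)} = \frac{19 + z}{z + \frac{2 z}{-2 + z}}$ ($S{\left(z \right)} = \frac{z + 19}{z + \frac{2 z}{-2 + z}} = \frac{19 + z}{z + \frac{2 z}{-2 + z}}$)
$w{\left(t,P \right)} = -17$ ($w{\left(t,P \right)} = -3 + 7 \left(-2\right) = -3 - 14 = -17$)
$S{\left(7 \right)} + w{\left(19,-13 \right)} A{\left(-10 \right)} = \frac{\left(-2 + 7\right) \left(19 + 7\right)}{49} - -170 = \frac{1}{49} \cdot 5 \cdot 26 + 170 = \frac{130}{49} + 170 = \frac{8460}{49}$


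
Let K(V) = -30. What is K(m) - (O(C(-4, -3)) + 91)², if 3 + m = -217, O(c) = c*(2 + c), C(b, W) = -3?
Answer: -8866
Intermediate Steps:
m = -220 (m = -3 - 217 = -220)
K(m) - (O(C(-4, -3)) + 91)² = -30 - (-3*(2 - 3) + 91)² = -30 - (-3*(-1) + 91)² = -30 - (3 + 91)² = -30 - 1*94² = -30 - 1*8836 = -30 - 8836 = -8866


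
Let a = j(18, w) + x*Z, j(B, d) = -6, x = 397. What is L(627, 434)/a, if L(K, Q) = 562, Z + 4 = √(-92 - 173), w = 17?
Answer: -895828/44307221 - 223114*I*√265/44307221 ≈ -0.020219 - 0.081974*I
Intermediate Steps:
Z = -4 + I*√265 (Z = -4 + √(-92 - 173) = -4 + √(-265) = -4 + I*√265 ≈ -4.0 + 16.279*I)
a = -1594 + 397*I*√265 (a = -6 + 397*(-4 + I*√265) = -6 + (-1588 + 397*I*√265) = -1594 + 397*I*√265 ≈ -1594.0 + 6462.7*I)
L(627, 434)/a = 562/(-1594 + 397*I*√265)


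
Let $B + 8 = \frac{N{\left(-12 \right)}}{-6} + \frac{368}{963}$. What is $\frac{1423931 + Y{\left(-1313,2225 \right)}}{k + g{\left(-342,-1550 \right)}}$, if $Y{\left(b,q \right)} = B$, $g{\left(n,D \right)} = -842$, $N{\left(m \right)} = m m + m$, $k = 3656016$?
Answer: $\frac{1371217031}{3519932562} \approx 0.38956$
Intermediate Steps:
$N{\left(m \right)} = m + m^{2}$ ($N{\left(m \right)} = m^{2} + m = m + m^{2}$)
$B = - \frac{28522}{963}$ ($B = -8 + \left(\frac{\left(-12\right) \left(1 - 12\right)}{-6} + \frac{368}{963}\right) = -8 + \left(\left(-12\right) \left(-11\right) \left(- \frac{1}{6}\right) + 368 \cdot \frac{1}{963}\right) = -8 + \left(132 \left(- \frac{1}{6}\right) + \frac{368}{963}\right) = -8 + \left(-22 + \frac{368}{963}\right) = -8 - \frac{20818}{963} = - \frac{28522}{963} \approx -29.618$)
$Y{\left(b,q \right)} = - \frac{28522}{963}$
$\frac{1423931 + Y{\left(-1313,2225 \right)}}{k + g{\left(-342,-1550 \right)}} = \frac{1423931 - \frac{28522}{963}}{3656016 - 842} = \frac{1371217031}{963 \cdot 3655174} = \frac{1371217031}{963} \cdot \frac{1}{3655174} = \frac{1371217031}{3519932562}$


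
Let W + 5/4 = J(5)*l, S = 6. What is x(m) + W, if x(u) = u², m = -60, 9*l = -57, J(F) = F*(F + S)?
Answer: 39005/12 ≈ 3250.4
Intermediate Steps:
J(F) = F*(6 + F) (J(F) = F*(F + 6) = F*(6 + F))
l = -19/3 (l = (⅑)*(-57) = -19/3 ≈ -6.3333)
W = -4195/12 (W = -5/4 + (5*(6 + 5))*(-19/3) = -5/4 + (5*11)*(-19/3) = -5/4 + 55*(-19/3) = -5/4 - 1045/3 = -4195/12 ≈ -349.58)
x(m) + W = (-60)² - 4195/12 = 3600 - 4195/12 = 39005/12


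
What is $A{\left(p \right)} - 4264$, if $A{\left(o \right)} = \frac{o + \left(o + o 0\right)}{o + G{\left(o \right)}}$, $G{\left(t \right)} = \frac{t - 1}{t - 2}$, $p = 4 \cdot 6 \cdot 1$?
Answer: $- \frac{2348408}{551} \approx -4262.1$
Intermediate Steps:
$p = 24$ ($p = 24 \cdot 1 = 24$)
$G{\left(t \right)} = \frac{-1 + t}{-2 + t}$
$A{\left(o \right)} = \frac{2 o}{o + \frac{-1 + o}{-2 + o}}$ ($A{\left(o \right)} = \frac{o + \left(o + o 0\right)}{o + \frac{-1 + o}{-2 + o}} = \frac{o + \left(o + 0\right)}{o + \frac{-1 + o}{-2 + o}} = \frac{o + o}{o + \frac{-1 + o}{-2 + o}} = \frac{2 o}{o + \frac{-1 + o}{-2 + o}}$)
$A{\left(p \right)} - 4264 = 2 \cdot 24 \frac{1}{-1 + 24^{2} - 24} \left(-2 + 24\right) - 4264 = 2 \cdot 24 \frac{1}{-1 + 576 - 24} \cdot 22 - 4264 = 2 \cdot 24 \cdot \frac{1}{551} \cdot 22 - 4264 = \frac{1056}{551} - 4264 = - \frac{2348408}{551}$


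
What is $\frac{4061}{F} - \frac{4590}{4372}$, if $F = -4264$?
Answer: $- \frac{9331613}{4660552} \approx -2.0023$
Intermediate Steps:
$\frac{4061}{F} - \frac{4590}{4372} = \frac{4061}{-4264} - \frac{4590}{4372} = 4061 \left(- \frac{1}{4264}\right) - \frac{2295}{2186} = - \frac{4061}{4264} - \frac{2295}{2186} = - \frac{9331613}{4660552}$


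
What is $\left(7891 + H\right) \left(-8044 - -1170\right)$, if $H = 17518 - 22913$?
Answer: $-17157504$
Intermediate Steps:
$H = -5395$
$\left(7891 + H\right) \left(-8044 - -1170\right) = \left(7891 - 5395\right) \left(-8044 - -1170\right) = 2496 \left(-8044 + 1170\right) = 2496 \left(-6874\right) = -17157504$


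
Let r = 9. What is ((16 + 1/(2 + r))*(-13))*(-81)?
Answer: 186381/11 ≈ 16944.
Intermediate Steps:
((16 + 1/(2 + r))*(-13))*(-81) = ((16 + 1/(2 + 9))*(-13))*(-81) = ((16 + 1/11)*(-13))*(-81) = ((177/11)*(-13))*(-81) = -2301/11*(-81) = 186381/11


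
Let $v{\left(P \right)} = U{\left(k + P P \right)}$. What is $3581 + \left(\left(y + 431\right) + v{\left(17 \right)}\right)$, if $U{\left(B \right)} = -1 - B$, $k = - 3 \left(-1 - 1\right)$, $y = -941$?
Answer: $2775$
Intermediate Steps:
$k = 6$ ($k = \left(-3\right) \left(-2\right) = 6$)
$v{\left(P \right)} = -7 - P^{2}$ ($v{\left(P \right)} = -1 - \left(6 + P P\right) = -1 - \left(6 + P^{2}\right) = -7 - P^{2}$)
$3581 + \left(\left(y + 431\right) + v{\left(17 \right)}\right) = 3581 + \left(\left(-941 + 431\right) - 296\right) = 3581 - 806 = 2775$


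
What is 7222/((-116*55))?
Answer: -3611/3190 ≈ -1.1320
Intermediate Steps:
7222/((-116*55)) = 7222/(-6380) = 7222*(-1/6380) = -3611/3190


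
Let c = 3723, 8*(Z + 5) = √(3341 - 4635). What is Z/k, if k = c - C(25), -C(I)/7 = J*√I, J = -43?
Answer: -5/2218 + I*√1294/17744 ≈ -0.0022543 + 0.0020273*I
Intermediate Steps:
Z = -5 + I*√1294/8 (Z = -5 + √(3341 - 4635)/8 = -5 + √(-1294)/8 = -5 + (I*√1294)/8 = -5 + I*√1294/8 ≈ -5.0 + 4.4965*I)
C(I) = 301*√I (C(I) = -(-301)*√I = 301*√I)
k = 2218 (k = 3723 - 301*√25 = 3723 - 301*5 = 3723 - 1*1505 = 3723 - 1505 = 2218)
Z/k = (-5 + I*√1294/8)/2218 = (-5 + I*√1294/8)*(1/2218) = -5/2218 + I*√1294/17744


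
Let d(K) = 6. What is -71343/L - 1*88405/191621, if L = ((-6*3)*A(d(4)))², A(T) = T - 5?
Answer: -1522162247/6898356 ≈ -220.66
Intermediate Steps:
A(T) = -5 + T
L = 324 (L = ((-6*3)*(-5 + 6))² = (-18*1)² = (-18)² = 324)
-71343/L - 1*88405/191621 = -71343/324 - 1*88405/191621 = -71343*1/324 - 88405*1/191621 = -7927/36 - 88405/191621 = -1522162247/6898356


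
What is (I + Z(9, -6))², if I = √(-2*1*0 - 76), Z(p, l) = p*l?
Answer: 2840 - 216*I*√19 ≈ 2840.0 - 941.52*I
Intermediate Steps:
Z(p, l) = l*p
I = 2*I*√19 (I = √(-2*0 - 76) = √(0 - 76) = √(-76) = 2*I*√19 ≈ 8.7178*I)
(I + Z(9, -6))² = (2*I*√19 - 6*9)² = (2*I*√19 - 54)² = (-54 + 2*I*√19)²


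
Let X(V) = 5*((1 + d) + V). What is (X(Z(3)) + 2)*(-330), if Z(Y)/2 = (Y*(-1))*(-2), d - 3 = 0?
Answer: -27060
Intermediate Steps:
d = 3 (d = 3 + 0 = 3)
Z(Y) = 4*Y (Z(Y) = 2*((Y*(-1))*(-2)) = 2*(-Y*(-2)) = 2*(2*Y) = 4*Y)
X(V) = 20 + 5*V (X(V) = 5*((1 + 3) + V) = 5*(4 + V) = 20 + 5*V)
(X(Z(3)) + 2)*(-330) = ((20 + 5*(4*3)) + 2)*(-330) = ((20 + 5*12) + 2)*(-330) = ((20 + 60) + 2)*(-330) = (80 + 2)*(-330) = 82*(-330) = -27060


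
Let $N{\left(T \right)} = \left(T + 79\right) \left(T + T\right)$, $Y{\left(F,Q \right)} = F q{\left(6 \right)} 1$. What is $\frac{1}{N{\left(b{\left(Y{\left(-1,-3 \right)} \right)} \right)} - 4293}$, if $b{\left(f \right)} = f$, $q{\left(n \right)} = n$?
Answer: $- \frac{1}{5169} \approx -0.00019346$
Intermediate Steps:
$Y{\left(F,Q \right)} = 6 F$ ($Y{\left(F,Q \right)} = F 6 \cdot 1 = 6 F 1 = 6 F$)
$N{\left(T \right)} = 2 T \left(79 + T\right)$ ($N{\left(T \right)} = \left(79 + T\right) 2 T = 2 T \left(79 + T\right)$)
$\frac{1}{N{\left(b{\left(Y{\left(-1,-3 \right)} \right)} \right)} - 4293} = \frac{1}{2 \cdot 6 \left(-1\right) \left(79 + 6 \left(-1\right)\right) - 4293} = \frac{1}{2 \left(-6\right) \left(79 - 6\right) - 4293} = \frac{1}{2 \left(-6\right) 73 - 4293} = \frac{1}{-876 - 4293} = \frac{1}{-5169} = - \frac{1}{5169}$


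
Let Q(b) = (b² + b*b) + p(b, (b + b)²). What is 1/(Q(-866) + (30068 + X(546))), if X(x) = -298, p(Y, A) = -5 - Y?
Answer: 1/1530543 ≈ 6.5336e-7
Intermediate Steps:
Q(b) = -5 - b + 2*b² (Q(b) = (b² + b*b) + (-5 - b) = (b² + b²) + (-5 - b) = 2*b² + (-5 - b) = -5 - b + 2*b²)
1/(Q(-866) + (30068 + X(546))) = 1/((-5 - 1*(-866) + 2*(-866)²) + (30068 - 298)) = 1/((-5 + 866 + 2*749956) + 29770) = 1/((-5 + 866 + 1499912) + 29770) = 1/(1500773 + 29770) = 1/1530543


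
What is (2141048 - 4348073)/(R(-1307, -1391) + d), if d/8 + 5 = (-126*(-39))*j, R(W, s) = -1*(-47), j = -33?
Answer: 2207025/1297289 ≈ 1.7013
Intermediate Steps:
R(W, s) = 47
d = -1297336 (d = -40 + 8*(-126*(-39)*(-33)) = -40 + 8*(4914*(-33)) = -40 + 8*(-162162) = -40 - 1297296 = -1297336)
(2141048 - 4348073)/(R(-1307, -1391) + d) = (2141048 - 4348073)/(47 - 1297336) = -2207025/(-1297289) = -2207025*(-1/1297289) = 2207025/1297289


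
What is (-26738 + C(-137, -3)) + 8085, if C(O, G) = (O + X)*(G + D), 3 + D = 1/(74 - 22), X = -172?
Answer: -873857/52 ≈ -16805.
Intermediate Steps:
D = -155/52 (D = -3 + 1/(74 - 22) = -3 + 1/52 = -155/52 ≈ -2.9808)
C(O, G) = (-172 + O)*(-155/52 + G) (C(O, G) = (O - 172)*(G - 155/52) = (-172 + O)*(-155/52 + G))
(-26738 + C(-137, -3)) + 8085 = (-26738 + (6665/13 - 172*(-3) - 155/52*(-137) - 3*(-137))) + 8085 = (-26738 + (6665/13 + 516 + 21235/52 + 411)) + 8085 = (-26738 + 96099/52) + 8085 = -1294277/52 + 8085 = -873857/52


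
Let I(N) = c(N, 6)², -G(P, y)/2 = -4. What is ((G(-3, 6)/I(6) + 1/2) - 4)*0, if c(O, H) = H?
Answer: 0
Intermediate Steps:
G(P, y) = 8 (G(P, y) = -2*(-4) = 8)
I(N) = 36 (I(N) = 6² = 36)
((G(-3, 6)/I(6) + 1/2) - 4)*0 = ((8/36 + 1/2) - 4)*0 = ((8*(1/36) + 1*(½)) - 4)*0 = ((2/9 + ½) - 4)*0 = (13/18 - 4)*0 = -59/18*0 = 0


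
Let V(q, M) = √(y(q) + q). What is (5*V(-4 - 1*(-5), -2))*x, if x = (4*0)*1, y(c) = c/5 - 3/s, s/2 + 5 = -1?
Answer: 0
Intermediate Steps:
s = -12 (s = -10 + 2*(-1) = -10 - 2 = -12)
y(c) = ¼ + c/5 (y(c) = c/5 - 3/(-12) = c*(⅕) - 3*(-1/12) = c/5 + ¼ = ¼ + c/5)
V(q, M) = √(¼ + 6*q/5) (V(q, M) = √((¼ + q/5) + q) = √(¼ + 6*q/5))
x = 0 (x = 0*1 = 0)
(5*V(-4 - 1*(-5), -2))*x = (5*(√(25 + 120*(-4 - 1*(-5)))/10))*0 = (5*(√(25 + 120*(-4 + 5))/10))*0 = (5*(√(25 + 120*1)/10))*0 = (5*(√(25 + 120)/10))*0 = (5*(√145/10))*0 = (√145/2)*0 = 0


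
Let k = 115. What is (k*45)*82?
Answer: 424350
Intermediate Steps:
(k*45)*82 = (115*45)*82 = 5175*82 = 424350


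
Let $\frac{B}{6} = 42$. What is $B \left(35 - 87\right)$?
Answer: $-13104$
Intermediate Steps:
$B = 252$ ($B = 6 \cdot 42 = 252$)
$B \left(35 - 87\right) = 252 \left(35 - 87\right) = 252 \left(-52\right) = -13104$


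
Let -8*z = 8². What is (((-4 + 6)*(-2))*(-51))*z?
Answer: -1632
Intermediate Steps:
z = -8 (z = -⅛*8² = -⅛*64 = -8)
(((-4 + 6)*(-2))*(-51))*z = (((-4 + 6)*(-2))*(-51))*(-8) = ((2*(-2))*(-51))*(-8) = -4*(-51)*(-8) = 204*(-8) = -1632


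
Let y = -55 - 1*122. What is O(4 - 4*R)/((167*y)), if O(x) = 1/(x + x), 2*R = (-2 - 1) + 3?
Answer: -1/236472 ≈ -4.2288e-6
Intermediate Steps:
y = -177 (y = -55 - 122 = -177)
R = 0 (R = ((-2 - 1) + 3)/2 = (-3 + 3)/2 = (1/2)*0 = 0)
O(x) = 1/(2*x)
O(4 - 4*R)/((167*y)) = (1/(2*(4 - 4*0)))/((167*(-177))) = (1/(2*(4 + 0)))/(-29559) = ((1/2)/4)*(-1/29559) = ((1/2)*(1/4))*(-1/29559) = (1/8)*(-1/29559) = -1/236472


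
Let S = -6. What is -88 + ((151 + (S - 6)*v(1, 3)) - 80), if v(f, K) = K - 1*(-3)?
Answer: -89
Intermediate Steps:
v(f, K) = 3 + K (v(f, K) = K + 3 = 3 + K)
-88 + ((151 + (S - 6)*v(1, 3)) - 80) = -88 + ((151 + (-6 - 6)*(3 + 3)) - 80) = -88 + ((151 - 12*6) - 80) = -88 + ((151 - 72) - 80) = -88 + (79 - 80) = -88 - 1 = -89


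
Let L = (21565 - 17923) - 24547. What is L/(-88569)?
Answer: 20905/88569 ≈ 0.23603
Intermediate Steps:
L = -20905 (L = 3642 - 24547 = -20905)
L/(-88569) = -20905/(-88569) = -20905*(-1/88569) = 20905/88569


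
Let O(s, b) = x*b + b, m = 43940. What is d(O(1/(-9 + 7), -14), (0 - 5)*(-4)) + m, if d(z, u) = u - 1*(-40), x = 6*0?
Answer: 44000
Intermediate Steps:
x = 0
O(s, b) = b (O(s, b) = 0*b + b = 0 + b = b)
d(z, u) = 40 + u (d(z, u) = u + 40 = 40 + u)
d(O(1/(-9 + 7), -14), (0 - 5)*(-4)) + m = (40 + (0 - 5)*(-4)) + 43940 = (40 - 5*(-4)) + 43940 = (40 + 20) + 43940 = 60 + 43940 = 44000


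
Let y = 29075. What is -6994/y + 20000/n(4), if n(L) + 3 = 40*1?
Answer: 581241222/1075775 ≈ 540.30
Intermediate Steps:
n(L) = 37 (n(L) = -3 + 40*1 = -3 + 40 = 37)
-6994/y + 20000/n(4) = -6994/29075 + 20000/37 = 581241222/1075775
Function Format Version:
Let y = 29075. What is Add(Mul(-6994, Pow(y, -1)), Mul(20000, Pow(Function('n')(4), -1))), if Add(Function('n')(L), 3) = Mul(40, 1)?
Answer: Rational(581241222, 1075775) ≈ 540.30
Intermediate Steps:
Function('n')(L) = 37 (Function('n')(L) = Add(-3, Mul(40, 1)) = Add(-3, 40) = 37)
Add(Mul(-6994, Pow(y, -1)), Mul(20000, Pow(Function('n')(4), -1))) = Add(Mul(-6994, Pow(29075, -1)), Mul(20000, Pow(37, -1))) = Add(Mul(-6994, Rational(1, 29075)), Mul(20000, Rational(1, 37))) = Add(Rational(-6994, 29075), Rational(20000, 37)) = Rational(581241222, 1075775)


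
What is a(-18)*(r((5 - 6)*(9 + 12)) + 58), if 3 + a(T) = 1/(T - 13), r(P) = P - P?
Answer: -5452/31 ≈ -175.87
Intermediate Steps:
r(P) = 0
a(T) = -3 + 1/(-13 + T) (a(T) = -3 + 1/(T - 13) = -3 + 1/(-13 + T))
a(-18)*(r((5 - 6)*(9 + 12)) + 58) = ((40 - 3*(-18))/(-13 - 18))*(0 + 58) = ((40 + 54)/(-31))*58 = -1/31*94*58 = -94/31*58 = -5452/31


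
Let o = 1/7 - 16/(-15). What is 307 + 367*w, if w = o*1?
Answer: 78844/105 ≈ 750.90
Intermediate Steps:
o = 127/105 (o = 1*(⅐) - 16*(-1/15) = ⅐ + 16/15 = 127/105 ≈ 1.2095)
w = 127/105 (w = (127/105)*1 = 127/105 ≈ 1.2095)
307 + 367*w = 307 + 367*(127/105) = 307 + 46609/105 = 78844/105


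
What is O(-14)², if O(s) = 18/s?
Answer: 81/49 ≈ 1.6531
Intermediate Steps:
O(-14)² = (18/(-14))² = (18*(-1/14))² = (-9/7)² = 81/49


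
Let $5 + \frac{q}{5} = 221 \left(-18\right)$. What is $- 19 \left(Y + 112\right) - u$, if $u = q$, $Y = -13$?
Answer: $18034$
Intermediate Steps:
$q = -19915$ ($q = -25 + 5 \cdot 221 \left(-18\right) = -25 + 5 \left(-3978\right) = -25 - 19890 = -19915$)
$u = -19915$
$- 19 \left(Y + 112\right) - u = - 19 \left(-13 + 112\right) - -19915 = \left(-19\right) 99 + 19915 = -1881 + 19915 = 18034$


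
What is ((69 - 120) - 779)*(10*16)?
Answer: -132800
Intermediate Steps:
((69 - 120) - 779)*(10*16) = (-51 - 779)*160 = -830*160 = -132800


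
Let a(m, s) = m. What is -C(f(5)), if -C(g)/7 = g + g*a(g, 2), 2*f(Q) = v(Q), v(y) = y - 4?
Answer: 21/4 ≈ 5.2500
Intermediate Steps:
v(y) = -4 + y
f(Q) = -2 + Q/2 (f(Q) = (-4 + Q)/2 = -2 + Q/2)
C(g) = -7*g - 7*g**2 (C(g) = -7*(g + g*g) = -7*(g + g**2) = -7*g - 7*g**2)
-C(f(5)) = -(-7)*(-2 + (1/2)*5)*(1 + (-2 + (1/2)*5)) = -(-7)*(-2 + 5/2)*(1 + (-2 + 5/2)) = -(-7)*(1 + 1/2)/2 = -(-7)*3/(2*2) = -1*(-21/4) = 21/4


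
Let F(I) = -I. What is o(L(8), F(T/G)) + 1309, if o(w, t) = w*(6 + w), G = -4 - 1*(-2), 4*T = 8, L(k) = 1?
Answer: 1316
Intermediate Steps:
T = 2 (T = (¼)*8 = 2)
G = -2 (G = -4 + 2 = -2)
o(L(8), F(T/G)) + 1309 = 1*(6 + 1) + 1309 = 1*7 + 1309 = 7 + 1309 = 1316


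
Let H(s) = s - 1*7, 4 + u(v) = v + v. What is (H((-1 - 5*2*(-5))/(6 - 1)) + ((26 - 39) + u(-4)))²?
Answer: 12321/25 ≈ 492.84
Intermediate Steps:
u(v) = -4 + 2*v (u(v) = -4 + (v + v) = -4 + 2*v)
H(s) = -7 + s (H(s) = s - 7 = -7 + s)
(H((-1 - 5*2*(-5))/(6 - 1)) + ((26 - 39) + u(-4)))² = ((-7 + (-1 - 5*2*(-5))/(6 - 1)) + ((26 - 39) + (-4 + 2*(-4))))² = ((-7 + (-1 - 10*(-5))/5) + (-13 + (-4 - 8)))² = ((-7 + (-1 + 50)*(⅕)) + (-13 - 12))² = ((-7 + 49*(⅕)) - 25)² = ((-7 + 49/5) - 25)² = (14/5 - 25)² = (-111/5)² = 12321/25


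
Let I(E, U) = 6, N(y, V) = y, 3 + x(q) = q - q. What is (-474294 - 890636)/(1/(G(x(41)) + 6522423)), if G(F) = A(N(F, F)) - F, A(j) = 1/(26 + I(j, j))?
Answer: -142442479405345/16 ≈ -8.9027e+12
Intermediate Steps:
x(q) = -3 (x(q) = -3 + (q - q) = -3 + 0 = -3)
A(j) = 1/32 (A(j) = 1/(26 + 6) = 1/32)
G(F) = 1/32 - F
(-474294 - 890636)/(1/(G(x(41)) + 6522423)) = (-474294 - 890636)/(1/((1/32 - 1*(-3)) + 6522423)) = -1364930/(1/((1/32 + 3) + 6522423)) = -1364930/(1/(97/32 + 6522423)) = -1364930/(1/(208717633/32)) = -1364930/32/208717633 = -1364930*208717633/32 = -142442479405345/16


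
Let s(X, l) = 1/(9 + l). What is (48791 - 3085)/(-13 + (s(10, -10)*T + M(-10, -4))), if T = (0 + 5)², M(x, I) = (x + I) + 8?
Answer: -22853/22 ≈ -1038.8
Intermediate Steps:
M(x, I) = 8 + I + x (M(x, I) = (I + x) + 8 = 8 + I + x)
T = 25 (T = 5² = 25)
(48791 - 3085)/(-13 + (s(10, -10)*T + M(-10, -4))) = (48791 - 3085)/(-13 + (25/(9 - 10) + (8 - 4 - 10))) = 45706/(-13 + (25/(-1) - 6)) = 45706/(-13 + (-1*25 - 6)) = 45706/(-13 + (-25 - 6)) = 45706/(-13 - 31) = 45706/(-44) = 45706*(-1/44) = -22853/22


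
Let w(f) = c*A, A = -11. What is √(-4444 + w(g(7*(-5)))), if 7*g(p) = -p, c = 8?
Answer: 2*I*√1133 ≈ 67.32*I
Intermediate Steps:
g(p) = -p/7 (g(p) = (-p)/7 = -p/7)
w(f) = -88 (w(f) = 8*(-11) = -88)
√(-4444 + w(g(7*(-5)))) = √(-4444 - 88) = √(-4532) = 2*I*√1133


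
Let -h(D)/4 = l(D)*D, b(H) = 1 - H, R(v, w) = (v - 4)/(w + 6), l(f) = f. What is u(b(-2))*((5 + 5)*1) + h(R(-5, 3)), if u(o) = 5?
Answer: 46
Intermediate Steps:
R(v, w) = (-4 + v)/(6 + w)
h(D) = -4*D**2 (h(D) = -4*D*D = -4*D**2)
u(b(-2))*((5 + 5)*1) + h(R(-5, 3)) = 5*((5 + 5)*1) - 4*(-4 - 5)**2/(6 + 3)**2 = 5*(10*1) - 4*1**2 = 5*10 - 4*1**2 = 50 - 4*(-1)**2 = 50 - 4*1 = 50 - 4 = 46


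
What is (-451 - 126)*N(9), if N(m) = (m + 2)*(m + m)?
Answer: -114246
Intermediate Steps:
N(m) = 2*m*(2 + m) (N(m) = (2 + m)*(2*m) = 2*m*(2 + m))
(-451 - 126)*N(9) = (-451 - 126)*(2*9*(2 + 9)) = -1154*9*11 = -577*198 = -114246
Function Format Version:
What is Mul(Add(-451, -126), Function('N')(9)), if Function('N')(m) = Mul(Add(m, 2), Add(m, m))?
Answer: -114246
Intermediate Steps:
Function('N')(m) = Mul(2, m, Add(2, m)) (Function('N')(m) = Mul(Add(2, m), Mul(2, m)) = Mul(2, m, Add(2, m)))
Mul(Add(-451, -126), Function('N')(9)) = Mul(Add(-451, -126), Mul(2, 9, Add(2, 9))) = Mul(-577, Mul(2, 9, 11)) = Mul(-577, 198) = -114246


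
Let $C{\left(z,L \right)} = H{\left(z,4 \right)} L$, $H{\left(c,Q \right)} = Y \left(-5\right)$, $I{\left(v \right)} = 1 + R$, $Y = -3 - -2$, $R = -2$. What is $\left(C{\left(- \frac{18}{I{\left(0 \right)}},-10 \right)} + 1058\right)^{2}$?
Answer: $1016064$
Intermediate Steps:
$Y = -1$ ($Y = -3 + 2 = -1$)
$I{\left(v \right)} = -1$ ($I{\left(v \right)} = 1 - 2 = -1$)
$H{\left(c,Q \right)} = 5$ ($H{\left(c,Q \right)} = \left(-1\right) \left(-5\right) = 5$)
$C{\left(z,L \right)} = 5 L$
$\left(C{\left(- \frac{18}{I{\left(0 \right)}},-10 \right)} + 1058\right)^{2} = \left(5 \left(-10\right) + 1058\right)^{2} = \left(-50 + 1058\right)^{2} = 1008^{2} = 1016064$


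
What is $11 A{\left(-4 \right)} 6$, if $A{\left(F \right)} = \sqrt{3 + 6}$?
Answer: $198$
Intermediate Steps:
$A{\left(F \right)} = 3$ ($A{\left(F \right)} = \sqrt{9} = 3$)
$11 A{\left(-4 \right)} 6 = 11 \cdot 3 \cdot 6 = 33 \cdot 6 = 198$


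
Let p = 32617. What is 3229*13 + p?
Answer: 74594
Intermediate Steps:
3229*13 + p = 3229*13 + 32617 = 41977 + 32617 = 74594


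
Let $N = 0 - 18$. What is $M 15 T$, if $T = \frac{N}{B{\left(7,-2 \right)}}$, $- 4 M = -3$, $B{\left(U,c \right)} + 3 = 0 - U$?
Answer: $\frac{81}{4} \approx 20.25$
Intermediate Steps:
$B{\left(U,c \right)} = -3 - U$ ($B{\left(U,c \right)} = -3 + \left(0 - U\right) = -3 - U$)
$N = -18$ ($N = 0 - 18 = -18$)
$M = \frac{3}{4}$ ($M = \left(- \frac{1}{4}\right) \left(-3\right) = \frac{3}{4} \approx 0.75$)
$T = \frac{9}{5}$ ($T = - \frac{18}{-3 - 7} = - \frac{18}{-10} = \left(-18\right) \left(- \frac{1}{10}\right) = \frac{9}{5} \approx 1.8$)
$M 15 T = \frac{3}{4} \cdot 15 \cdot \frac{9}{5} = \frac{45}{4} \cdot \frac{9}{5} = \frac{81}{4}$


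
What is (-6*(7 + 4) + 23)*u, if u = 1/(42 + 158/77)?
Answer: -3311/3392 ≈ -0.97612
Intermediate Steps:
u = 77/3392 (u = 1/(42 + 158*(1/77)) = 1/(42 + 158/77) = 1/(3392/77) = 77/3392 ≈ 0.022700)
(-6*(7 + 4) + 23)*u = (-6*(7 + 4) + 23)*(77/3392) = (-6*11 + 23)*(77/3392) = (-66 + 23)*(77/3392) = -43*77/3392 = -3311/3392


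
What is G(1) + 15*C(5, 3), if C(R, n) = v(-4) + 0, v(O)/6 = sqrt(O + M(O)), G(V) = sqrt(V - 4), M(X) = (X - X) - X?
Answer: I*sqrt(3) ≈ 1.732*I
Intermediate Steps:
M(X) = -X (M(X) = 0 - X = -X)
G(V) = sqrt(-4 + V)
v(O) = 0 (v(O) = 6*sqrt(O - O) = 6*sqrt(0) = 6*0 = 0)
C(R, n) = 0 (C(R, n) = 0 + 0 = 0)
G(1) + 15*C(5, 3) = sqrt(-4 + 1) + 15*0 = sqrt(-3) + 0 = I*sqrt(3) + 0 = I*sqrt(3)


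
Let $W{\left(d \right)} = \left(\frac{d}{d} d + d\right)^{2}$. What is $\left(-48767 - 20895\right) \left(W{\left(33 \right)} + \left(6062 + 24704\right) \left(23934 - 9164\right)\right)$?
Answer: $-31655678976512$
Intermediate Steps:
$W{\left(d \right)} = 4 d^{2}$ ($W{\left(d \right)} = \left(1 d + d\right)^{2} = \left(d + d\right)^{2} = \left(2 d\right)^{2} = 4 d^{2}$)
$\left(-48767 - 20895\right) \left(W{\left(33 \right)} + \left(6062 + 24704\right) \left(23934 - 9164\right)\right) = \left(-48767 - 20895\right) \left(4 \cdot 33^{2} + \left(6062 + 24704\right) \left(23934 - 9164\right)\right) = - 69662 \left(4 \cdot 1089 + 30766 \cdot 14770\right) = - 69662 \left(4356 + 454413820\right) = \left(-69662\right) 454418176 = -31655678976512$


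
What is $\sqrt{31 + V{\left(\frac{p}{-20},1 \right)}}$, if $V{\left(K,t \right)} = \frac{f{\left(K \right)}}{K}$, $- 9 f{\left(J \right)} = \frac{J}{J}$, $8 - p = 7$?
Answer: $\frac{\sqrt{299}}{3} \approx 5.7639$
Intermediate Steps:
$p = 1$ ($p = 8 - 7 = 1$)
$f{\left(J \right)} = - \frac{1}{9}$ ($f{\left(J \right)} = - \frac{J \frac{1}{J}}{9} = \left(- \frac{1}{9}\right) 1 = - \frac{1}{9}$)
$V{\left(K,t \right)} = - \frac{1}{9 K}$
$\sqrt{31 + V{\left(\frac{p}{-20},1 \right)}} = \sqrt{31 - \frac{1}{9 \cdot 1 \frac{1}{-20}}} = \sqrt{31 - \frac{1}{9 \cdot 1 \left(- \frac{1}{20}\right)}} = \sqrt{31 - \frac{1}{9 \left(- \frac{1}{20}\right)}} = \sqrt{31 - - \frac{20}{9}} = \sqrt{31 + \frac{20}{9}} = \sqrt{\frac{299}{9}} = \frac{\sqrt{299}}{3}$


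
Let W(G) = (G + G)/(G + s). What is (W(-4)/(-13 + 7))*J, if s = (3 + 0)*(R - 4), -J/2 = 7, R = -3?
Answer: 56/75 ≈ 0.74667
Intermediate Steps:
J = -14 (J = -2*7 = -14)
s = -21 (s = (3 + 0)*(-3 - 4) = 3*(-7) = -21)
W(G) = 2*G/(-21 + G) (W(G) = (G + G)/(G - 21) = (2*G)/(-21 + G) = 2*G/(-21 + G))
(W(-4)/(-13 + 7))*J = ((2*(-4)/(-21 - 4))/(-13 + 7))*(-14) = ((2*(-4)/(-25))/(-6))*(-14) = -(-4)*(-1)/(3*25)*(-14) = -⅙*8/25*(-14) = -4/75*(-14) = 56/75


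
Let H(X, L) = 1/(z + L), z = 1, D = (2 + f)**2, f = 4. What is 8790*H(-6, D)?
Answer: 8790/37 ≈ 237.57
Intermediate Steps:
D = 36 (D = (2 + 4)**2 = 6**2 = 36)
H(X, L) = 1/(1 + L)
8790*H(-6, D) = 8790/(1 + 36) = 8790/37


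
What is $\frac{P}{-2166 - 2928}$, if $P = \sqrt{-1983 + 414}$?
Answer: $- \frac{i \sqrt{1569}}{5094} \approx - 0.0077759 i$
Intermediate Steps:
$P = i \sqrt{1569}$ ($P = \sqrt{-1569} = i \sqrt{1569} \approx 39.611 i$)
$\frac{P}{-2166 - 2928} = \frac{i \sqrt{1569}}{-2166 - 2928} = \frac{i \sqrt{1569}}{-5094} = i \sqrt{1569} \left(- \frac{1}{5094}\right) = - \frac{i \sqrt{1569}}{5094}$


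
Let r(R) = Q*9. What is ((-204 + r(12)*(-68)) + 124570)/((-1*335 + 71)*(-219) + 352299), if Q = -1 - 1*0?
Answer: 124978/410115 ≈ 0.30474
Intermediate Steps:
Q = -1 (Q = -1 + 0 = -1)
r(R) = -9 (r(R) = -1*9 = -9)
((-204 + r(12)*(-68)) + 124570)/((-1*335 + 71)*(-219) + 352299) = ((-204 - 9*(-68)) + 124570)/((-1*335 + 71)*(-219) + 352299) = ((-204 + 612) + 124570)/((-335 + 71)*(-219) + 352299) = (408 + 124570)/(-264*(-219) + 352299) = 124978/(57816 + 352299) = 124978/410115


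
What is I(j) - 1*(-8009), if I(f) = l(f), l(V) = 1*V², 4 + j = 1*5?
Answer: 8010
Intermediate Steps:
j = 1 (j = -4 + 1*5 = -4 + 5 = 1)
l(V) = V²
I(f) = f²
I(j) - 1*(-8009) = 1² - 1*(-8009) = 1 + 8009 = 8010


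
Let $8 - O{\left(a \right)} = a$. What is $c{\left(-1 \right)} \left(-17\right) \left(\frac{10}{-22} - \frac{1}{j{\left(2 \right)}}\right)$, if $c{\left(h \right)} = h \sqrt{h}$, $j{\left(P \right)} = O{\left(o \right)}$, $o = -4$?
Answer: $- \frac{1207 i}{132} \approx - 9.1439 i$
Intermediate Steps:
$O{\left(a \right)} = 8 - a$
$j{\left(P \right)} = 12$ ($j{\left(P \right)} = 8 - -4 = 8 + 4 = 12$)
$c{\left(h \right)} = h^{\frac{3}{2}}$
$c{\left(-1 \right)} \left(-17\right) \left(\frac{10}{-22} - \frac{1}{j{\left(2 \right)}}\right) = \left(-1\right)^{\frac{3}{2}} \left(-17\right) \left(\frac{10}{-22} - \frac{1}{12}\right) = - i \left(-17\right) \left(10 \left(- \frac{1}{22}\right) - \frac{1}{12}\right) = 17 i \left(- \frac{5}{11} - \frac{1}{12}\right) = 17 i \left(- \frac{71}{132}\right) = - \frac{1207 i}{132}$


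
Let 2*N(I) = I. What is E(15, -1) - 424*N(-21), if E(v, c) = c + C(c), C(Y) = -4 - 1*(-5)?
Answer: 4452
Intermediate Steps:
C(Y) = 1 (C(Y) = -4 + 5 = 1)
N(I) = I/2
E(v, c) = 1 + c (E(v, c) = c + 1 = 1 + c)
E(15, -1) - 424*N(-21) = (1 - 1) - 212*(-21) = 0 - 424*(-21/2) = 0 + 4452 = 4452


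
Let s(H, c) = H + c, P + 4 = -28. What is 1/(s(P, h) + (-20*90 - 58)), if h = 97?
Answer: -1/1793 ≈ -0.00055772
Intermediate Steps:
P = -32 (P = -4 - 28 = -32)
1/(s(P, h) + (-20*90 - 58)) = 1/((-32 + 97) + (-20*90 - 58)) = 1/(65 + (-1800 - 58)) = 1/(65 - 1858) = 1/(-1793) = -1/1793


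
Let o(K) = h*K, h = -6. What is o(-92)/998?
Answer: 276/499 ≈ 0.55311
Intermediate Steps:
o(K) = -6*K
o(-92)/998 = -6*(-92)/998 = 552*(1/998) = 276/499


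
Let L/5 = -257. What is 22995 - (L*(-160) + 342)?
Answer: -182947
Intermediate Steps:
L = -1285 (L = 5*(-257) = -1285)
22995 - (L*(-160) + 342) = 22995 - (-1285*(-160) + 342) = 22995 - (205600 + 342) = 22995 - 1*205942 = 22995 - 205942 = -182947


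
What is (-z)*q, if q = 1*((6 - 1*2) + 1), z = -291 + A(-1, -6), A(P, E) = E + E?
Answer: 1515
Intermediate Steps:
A(P, E) = 2*E
z = -303 (z = -291 + 2*(-6) = -291 - 12 = -303)
q = 5 (q = 1*((6 - 2) + 1) = 1*(4 + 1) = 1*5 = 5)
(-z)*q = -1*(-303)*5 = 303*5 = 1515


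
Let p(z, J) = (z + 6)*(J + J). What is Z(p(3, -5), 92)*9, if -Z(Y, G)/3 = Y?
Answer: 2430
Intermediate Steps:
p(z, J) = 2*J*(6 + z) (p(z, J) = (6 + z)*(2*J) = 2*J*(6 + z))
Z(Y, G) = -3*Y
Z(p(3, -5), 92)*9 = -6*(-5)*(6 + 3)*9 = -6*(-5)*9*9 = -3*(-90)*9 = 270*9 = 2430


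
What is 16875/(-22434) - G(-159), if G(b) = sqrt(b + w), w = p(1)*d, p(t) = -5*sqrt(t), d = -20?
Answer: -5625/7478 - I*sqrt(59) ≈ -0.75221 - 7.6811*I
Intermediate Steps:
w = 100 (w = -5*sqrt(1)*(-20) = -5*1*(-20) = -5*(-20) = 100)
G(b) = sqrt(100 + b) (G(b) = sqrt(b + 100) = sqrt(100 + b))
16875/(-22434) - G(-159) = 16875/(-22434) - sqrt(100 - 159) = 16875*(-1/22434) - sqrt(-59) = -5625/7478 - I*sqrt(59)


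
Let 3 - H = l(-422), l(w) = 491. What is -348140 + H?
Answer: -348628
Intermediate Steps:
H = -488 (H = 3 - 1*491 = 3 - 491 = -488)
-348140 + H = -348140 - 488 = -348628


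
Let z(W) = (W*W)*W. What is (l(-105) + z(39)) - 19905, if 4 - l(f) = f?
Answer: 39523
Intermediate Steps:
z(W) = W³ (z(W) = W²*W = W³)
l(f) = 4 - f
(l(-105) + z(39)) - 19905 = ((4 - 1*(-105)) + 39³) - 19905 = ((4 + 105) + 59319) - 19905 = (109 + 59319) - 19905 = 59428 - 19905 = 39523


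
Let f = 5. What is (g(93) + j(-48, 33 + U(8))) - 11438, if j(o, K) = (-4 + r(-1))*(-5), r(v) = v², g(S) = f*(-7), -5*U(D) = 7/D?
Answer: -11458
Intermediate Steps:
U(D) = -7/(5*D)
g(S) = -35 (g(S) = 5*(-7) = -35)
j(o, K) = 15 (j(o, K) = (-4 + (-1)²)*(-5) = (-4 + 1)*(-5) = -3*(-5) = 15)
(g(93) + j(-48, 33 + U(8))) - 11438 = (-35 + 15) - 11438 = -20 - 11438 = -11458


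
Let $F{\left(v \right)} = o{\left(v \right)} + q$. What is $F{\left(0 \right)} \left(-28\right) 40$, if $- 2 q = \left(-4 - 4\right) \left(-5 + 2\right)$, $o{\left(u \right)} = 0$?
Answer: $13440$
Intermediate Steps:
$q = -12$ ($q = - \frac{\left(-4 - 4\right) \left(-5 + 2\right)}{2} = - \frac{\left(-8\right) \left(-3\right)}{2} = \left(- \frac{1}{2}\right) 24 = -12$)
$F{\left(v \right)} = -12$ ($F{\left(v \right)} = 0 - 12 = -12$)
$F{\left(0 \right)} \left(-28\right) 40 = \left(-12\right) \left(-28\right) 40 = 336 \cdot 40 = 13440$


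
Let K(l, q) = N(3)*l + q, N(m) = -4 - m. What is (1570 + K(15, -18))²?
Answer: 2093809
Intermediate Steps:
K(l, q) = q - 7*l (K(l, q) = (-4 - 1*3)*l + q = (-4 - 3)*l + q = -7*l + q = q - 7*l)
(1570 + K(15, -18))² = (1570 + (-18 - 7*15))² = (1570 + (-18 - 105))² = (1570 - 123)² = 1447² = 2093809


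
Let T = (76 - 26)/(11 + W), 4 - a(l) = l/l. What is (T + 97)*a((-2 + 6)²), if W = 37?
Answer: 2353/8 ≈ 294.13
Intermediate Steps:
a(l) = 3 (a(l) = 4 - l/l = 4 - 1*1 = 4 - 1 = 3)
T = 25/24 (T = (76 - 26)/(11 + 37) = 50/48 = 50*(1/48) = 25/24 ≈ 1.0417)
(T + 97)*a((-2 + 6)²) = (25/24 + 97)*3 = (2353/24)*3 = 2353/8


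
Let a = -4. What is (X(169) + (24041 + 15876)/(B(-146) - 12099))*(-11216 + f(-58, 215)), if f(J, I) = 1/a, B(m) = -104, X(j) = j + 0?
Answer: -45367263675/24406 ≈ -1.8589e+6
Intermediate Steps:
X(j) = j
f(J, I) = -¼ (f(J, I) = 1/(-4) = -¼)
(X(169) + (24041 + 15876)/(B(-146) - 12099))*(-11216 + f(-58, 215)) = (169 + (24041 + 15876)/(-104 - 12099))*(-11216 - ¼) = (169 + 39917/(-12203))*(-44865/4) = (169 + 39917*(-1/12203))*(-44865/4) = (169 - 39917/12203)*(-44865/4) = (2022390/12203)*(-44865/4) = -45367263675/24406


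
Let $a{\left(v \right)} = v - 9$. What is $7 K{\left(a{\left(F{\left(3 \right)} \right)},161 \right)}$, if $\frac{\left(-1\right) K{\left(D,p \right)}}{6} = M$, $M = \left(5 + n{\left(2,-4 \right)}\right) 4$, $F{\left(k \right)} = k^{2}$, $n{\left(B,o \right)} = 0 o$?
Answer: $-840$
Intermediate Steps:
$n{\left(B,o \right)} = 0$
$M = 20$ ($M = \left(5 + 0\right) 4 = 5 \cdot 4 = 20$)
$a{\left(v \right)} = -9 + v$
$K{\left(D,p \right)} = -120$ ($K{\left(D,p \right)} = \left(-6\right) 20 = -120$)
$7 K{\left(a{\left(F{\left(3 \right)} \right)},161 \right)} = 7 \left(-120\right) = -840$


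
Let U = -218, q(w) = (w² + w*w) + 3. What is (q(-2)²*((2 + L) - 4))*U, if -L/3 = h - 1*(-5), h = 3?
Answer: 685828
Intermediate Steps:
q(w) = 3 + 2*w² (q(w) = (w² + w²) + 3 = 2*w² + 3 = 3 + 2*w²)
L = -24 (L = -3*(3 - 1*(-5)) = -3*(3 + 5) = -3*8 = -24)
(q(-2)²*((2 + L) - 4))*U = ((3 + 2*(-2)²)²*((2 - 24) - 4))*(-218) = ((3 + 2*4)²*(-22 - 4))*(-218) = ((3 + 8)²*(-26))*(-218) = (11²*(-26))*(-218) = (121*(-26))*(-218) = -3146*(-218) = 685828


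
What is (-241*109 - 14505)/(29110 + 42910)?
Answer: -20387/36010 ≈ -0.56615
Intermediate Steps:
(-241*109 - 14505)/(29110 + 42910) = (-26269 - 14505)/72020 = -40774*1/72020 = -20387/36010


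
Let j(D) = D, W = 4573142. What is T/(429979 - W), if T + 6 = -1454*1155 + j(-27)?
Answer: 1679403/4143163 ≈ 0.40534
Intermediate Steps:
T = -1679403 (T = -6 + (-1454*1155 - 27) = -6 + (-1679370 - 27) = -6 - 1679397 = -1679403)
T/(429979 - W) = -1679403/(429979 - 1*4573142) = -1679403/(429979 - 4573142) = -1679403/(-4143163) = -1679403*(-1/4143163) = 1679403/4143163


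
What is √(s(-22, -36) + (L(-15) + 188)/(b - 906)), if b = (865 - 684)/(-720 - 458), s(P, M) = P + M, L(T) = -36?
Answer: I*√66279080469002/1067449 ≈ 7.6268*I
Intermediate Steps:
s(P, M) = M + P
b = -181/1178 (b = 181/(-1178) = 181*(-1/1178) = -181/1178 ≈ -0.15365)
√(s(-22, -36) + (L(-15) + 188)/(b - 906)) = √((-36 - 22) + (-36 + 188)/(-181/1178 - 906)) = √(-58 + 152/(-1067449/1178)) = √(-58 + 152*(-1178/1067449)) = √(-58 - 179056/1067449) = √(-62091098/1067449) = I*√66279080469002/1067449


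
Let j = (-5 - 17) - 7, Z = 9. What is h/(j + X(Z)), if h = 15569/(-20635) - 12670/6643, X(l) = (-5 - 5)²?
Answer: -52124331/1390365665 ≈ -0.037490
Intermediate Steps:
j = -29 (j = -22 - 7 = -29)
X(l) = 100 (X(l) = (-10)² = 100)
h = -52124331/19582615 (h = 15569*(-1/20635) - 12670*1/6643 = -15569/20635 - 1810/949 = -52124331/19582615 ≈ -2.6618)
h/(j + X(Z)) = -52124331/19582615/(-29 + 100) = -52124331/19582615/71 = (1/71)*(-52124331/19582615) = -52124331/1390365665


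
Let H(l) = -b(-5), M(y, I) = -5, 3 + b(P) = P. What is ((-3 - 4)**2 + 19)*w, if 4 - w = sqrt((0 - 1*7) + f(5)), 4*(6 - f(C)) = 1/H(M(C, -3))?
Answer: 272 - 17*I*sqrt(66)/2 ≈ 272.0 - 69.054*I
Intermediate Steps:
b(P) = -3 + P
H(l) = 8 (H(l) = -(-3 - 5) = -1*(-8) = 8)
f(C) = 191/32 (f(C) = 6 - 1/4/8 = 6 - 1/4*1/8 = 6 - 1/32 = 191/32)
w = 4 - I*sqrt(66)/8 (w = 4 - sqrt((0 - 1*7) + 191/32) = 4 - sqrt((0 - 7) + 191/32) = 4 - sqrt(-7 + 191/32) = 4 - sqrt(-33/32) = 4 - I*sqrt(66)/8 ≈ 4.0 - 1.0155*I)
((-3 - 4)**2 + 19)*w = ((-3 - 4)**2 + 19)*(4 - I*sqrt(66)/8) = ((-7)**2 + 19)*(4 - I*sqrt(66)/8) = (49 + 19)*(4 - I*sqrt(66)/8) = 68*(4 - I*sqrt(66)/8) = 272 - 17*I*sqrt(66)/2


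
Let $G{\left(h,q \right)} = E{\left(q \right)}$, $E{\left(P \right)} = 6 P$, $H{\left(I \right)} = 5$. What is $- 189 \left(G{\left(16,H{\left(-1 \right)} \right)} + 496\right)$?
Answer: $-99414$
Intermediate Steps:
$G{\left(h,q \right)} = 6 q$
$- 189 \left(G{\left(16,H{\left(-1 \right)} \right)} + 496\right) = - 189 \left(6 \cdot 5 + 496\right) = - 189 \left(30 + 496\right) = \left(-189\right) 526 = -99414$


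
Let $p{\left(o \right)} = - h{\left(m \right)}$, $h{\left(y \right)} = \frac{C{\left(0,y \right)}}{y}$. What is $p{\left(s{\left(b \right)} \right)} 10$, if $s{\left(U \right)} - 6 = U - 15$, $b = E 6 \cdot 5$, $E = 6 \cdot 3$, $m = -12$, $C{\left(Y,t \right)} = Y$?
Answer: $0$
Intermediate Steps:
$h{\left(y \right)} = 0$ ($h{\left(y \right)} = \frac{0}{y} = 0$)
$E = 18$
$b = 540$ ($b = 18 \cdot 6 \cdot 5 = 108 \cdot 5 = 540$)
$s{\left(U \right)} = -9 + U$ ($s{\left(U \right)} = 6 + \left(U - 15\right) = 6 + \left(-15 + U\right) = -9 + U$)
$p{\left(o \right)} = 0$ ($p{\left(o \right)} = \left(-1\right) 0 = 0$)
$p{\left(s{\left(b \right)} \right)} 10 = 0 \cdot 10 = 0$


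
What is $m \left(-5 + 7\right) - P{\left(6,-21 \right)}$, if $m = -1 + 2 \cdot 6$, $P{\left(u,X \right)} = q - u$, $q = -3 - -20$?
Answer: $11$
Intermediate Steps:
$q = 17$ ($q = -3 + 20 = 17$)
$P{\left(u,X \right)} = 17 - u$
$m = 11$ ($m = -1 + 12 = 11$)
$m \left(-5 + 7\right) - P{\left(6,-21 \right)} = 11 \left(-5 + 7\right) - \left(17 - 6\right) = 11 \cdot 2 - \left(17 - 6\right) = 22 - 11 = 11$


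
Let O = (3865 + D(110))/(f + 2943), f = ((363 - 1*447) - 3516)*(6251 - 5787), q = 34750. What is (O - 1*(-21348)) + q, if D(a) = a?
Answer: 31180332937/555819 ≈ 56098.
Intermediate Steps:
f = -1670400 (f = ((363 - 447) - 3516)*464 = (-84 - 3516)*464 = -3600*464 = -1670400)
O = -1325/555819 (O = (3865 + 110)/(-1670400 + 2943) = 3975/(-1667457) = 3975*(-1/1667457) = -1325/555819 ≈ -0.0023839)
(O - 1*(-21348)) + q = (-1325/555819 - 1*(-21348)) + 34750 = (-1325/555819 + 21348) + 34750 = 11865622687/555819 + 34750 = 31180332937/555819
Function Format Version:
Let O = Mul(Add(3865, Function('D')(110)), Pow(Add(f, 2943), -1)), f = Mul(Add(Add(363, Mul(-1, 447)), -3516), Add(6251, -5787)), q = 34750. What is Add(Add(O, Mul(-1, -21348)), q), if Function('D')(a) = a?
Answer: Rational(31180332937, 555819) ≈ 56098.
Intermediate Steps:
f = -1670400 (f = Mul(Add(Add(363, -447), -3516), 464) = Mul(Add(-84, -3516), 464) = Mul(-3600, 464) = -1670400)
O = Rational(-1325, 555819) (O = Mul(Add(3865, 110), Pow(Add(-1670400, 2943), -1)) = Mul(3975, Pow(-1667457, -1)) = Mul(3975, Rational(-1, 1667457)) = Rational(-1325, 555819) ≈ -0.0023839)
Add(Add(O, Mul(-1, -21348)), q) = Add(Add(Rational(-1325, 555819), Mul(-1, -21348)), 34750) = Add(Add(Rational(-1325, 555819), 21348), 34750) = Add(Rational(11865622687, 555819), 34750) = Rational(31180332937, 555819)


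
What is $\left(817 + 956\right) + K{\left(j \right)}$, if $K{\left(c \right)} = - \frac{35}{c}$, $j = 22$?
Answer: $\frac{38971}{22} \approx 1771.4$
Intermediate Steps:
$\left(817 + 956\right) + K{\left(j \right)} = \left(817 + 956\right) - \frac{35}{22} = 1773 - \frac{35}{22} = \frac{38971}{22}$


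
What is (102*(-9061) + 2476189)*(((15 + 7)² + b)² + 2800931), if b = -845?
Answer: 4549206372684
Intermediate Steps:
(102*(-9061) + 2476189)*(((15 + 7)² + b)² + 2800931) = (102*(-9061) + 2476189)*(((15 + 7)² - 845)² + 2800931) = (-924222 + 2476189)*((22² - 845)² + 2800931) = 1551967*((484 - 845)² + 2800931) = 1551967*((-361)² + 2800931) = 1551967*(130321 + 2800931) = 1551967*2931252 = 4549206372684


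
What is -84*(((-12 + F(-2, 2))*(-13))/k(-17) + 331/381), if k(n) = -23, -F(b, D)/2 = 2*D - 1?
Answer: 2283148/2921 ≈ 781.63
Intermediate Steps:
F(b, D) = 2 - 4*D (F(b, D) = -2*(2*D - 1) = -2*(-1 + 2*D) = 2 - 4*D)
-84*(((-12 + F(-2, 2))*(-13))/k(-17) + 331/381) = -84*(((-12 + (2 - 4*2))*(-13))/(-23) + 331/381) = -84*(((-12 + (2 - 8))*(-13))*(-1/23) + 331*(1/381)) = -84*(((-12 - 6)*(-13))*(-1/23) + 331/381) = -84*(-18*(-13)*(-1/23) + 331/381) = -84*(234*(-1/23) + 331/381) = -84*(-234/23 + 331/381) = -84*(-81541/8763) = 2283148/2921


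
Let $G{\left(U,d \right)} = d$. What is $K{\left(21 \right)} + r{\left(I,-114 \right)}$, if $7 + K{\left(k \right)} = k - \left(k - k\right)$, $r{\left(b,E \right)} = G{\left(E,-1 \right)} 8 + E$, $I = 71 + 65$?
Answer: $-108$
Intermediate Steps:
$I = 136$
$r{\left(b,E \right)} = -8 + E$ ($r{\left(b,E \right)} = \left(-1\right) 8 + E = -8 + E$)
$K{\left(k \right)} = -7 + k$ ($K{\left(k \right)} = -7 + \left(k - \left(k - k\right)\right) = -7 + \left(k - 0\right) = -7 + \left(k + 0\right) = -7 + k$)
$K{\left(21 \right)} + r{\left(I,-114 \right)} = \left(-7 + 21\right) - 122 = 14 - 122 = -108$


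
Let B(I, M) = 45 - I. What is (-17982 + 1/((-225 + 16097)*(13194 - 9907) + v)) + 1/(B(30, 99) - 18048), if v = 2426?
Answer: -1879814613031533/104538683530 ≈ -17982.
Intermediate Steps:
(-17982 + 1/((-225 + 16097)*(13194 - 9907) + v)) + 1/(B(30, 99) - 18048) = (-17982 + 1/((-225 + 16097)*(13194 - 9907) + 2426)) + 1/((45 - 1*30) - 18048) = (-17982 + 1/(15872*3287 + 2426)) + 1/((45 - 30) - 18048) = (-17982 + 1/(52171264 + 2426)) + 1/(15 - 18048) = (-17982 + 1/52173690) + 1/(-18033) = (-17982 + 1/52173690) - 1/18033 = -938187293579/52173690 - 1/18033 = -1879814613031533/104538683530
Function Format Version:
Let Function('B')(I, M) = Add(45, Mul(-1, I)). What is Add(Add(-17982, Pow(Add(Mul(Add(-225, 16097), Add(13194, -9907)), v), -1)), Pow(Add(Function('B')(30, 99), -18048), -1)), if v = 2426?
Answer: Rational(-1879814613031533, 104538683530) ≈ -17982.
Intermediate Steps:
Add(Add(-17982, Pow(Add(Mul(Add(-225, 16097), Add(13194, -9907)), v), -1)), Pow(Add(Function('B')(30, 99), -18048), -1)) = Add(Add(-17982, Pow(Add(Mul(Add(-225, 16097), Add(13194, -9907)), 2426), -1)), Pow(Add(Add(45, Mul(-1, 30)), -18048), -1)) = Add(Add(-17982, Pow(Add(Mul(15872, 3287), 2426), -1)), Pow(Add(Add(45, -30), -18048), -1)) = Add(Add(-17982, Pow(Add(52171264, 2426), -1)), Pow(Add(15, -18048), -1)) = Add(Add(-17982, Pow(52173690, -1)), Pow(-18033, -1)) = Add(Add(-17982, Rational(1, 52173690)), Rational(-1, 18033)) = Add(Rational(-938187293579, 52173690), Rational(-1, 18033)) = Rational(-1879814613031533, 104538683530)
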